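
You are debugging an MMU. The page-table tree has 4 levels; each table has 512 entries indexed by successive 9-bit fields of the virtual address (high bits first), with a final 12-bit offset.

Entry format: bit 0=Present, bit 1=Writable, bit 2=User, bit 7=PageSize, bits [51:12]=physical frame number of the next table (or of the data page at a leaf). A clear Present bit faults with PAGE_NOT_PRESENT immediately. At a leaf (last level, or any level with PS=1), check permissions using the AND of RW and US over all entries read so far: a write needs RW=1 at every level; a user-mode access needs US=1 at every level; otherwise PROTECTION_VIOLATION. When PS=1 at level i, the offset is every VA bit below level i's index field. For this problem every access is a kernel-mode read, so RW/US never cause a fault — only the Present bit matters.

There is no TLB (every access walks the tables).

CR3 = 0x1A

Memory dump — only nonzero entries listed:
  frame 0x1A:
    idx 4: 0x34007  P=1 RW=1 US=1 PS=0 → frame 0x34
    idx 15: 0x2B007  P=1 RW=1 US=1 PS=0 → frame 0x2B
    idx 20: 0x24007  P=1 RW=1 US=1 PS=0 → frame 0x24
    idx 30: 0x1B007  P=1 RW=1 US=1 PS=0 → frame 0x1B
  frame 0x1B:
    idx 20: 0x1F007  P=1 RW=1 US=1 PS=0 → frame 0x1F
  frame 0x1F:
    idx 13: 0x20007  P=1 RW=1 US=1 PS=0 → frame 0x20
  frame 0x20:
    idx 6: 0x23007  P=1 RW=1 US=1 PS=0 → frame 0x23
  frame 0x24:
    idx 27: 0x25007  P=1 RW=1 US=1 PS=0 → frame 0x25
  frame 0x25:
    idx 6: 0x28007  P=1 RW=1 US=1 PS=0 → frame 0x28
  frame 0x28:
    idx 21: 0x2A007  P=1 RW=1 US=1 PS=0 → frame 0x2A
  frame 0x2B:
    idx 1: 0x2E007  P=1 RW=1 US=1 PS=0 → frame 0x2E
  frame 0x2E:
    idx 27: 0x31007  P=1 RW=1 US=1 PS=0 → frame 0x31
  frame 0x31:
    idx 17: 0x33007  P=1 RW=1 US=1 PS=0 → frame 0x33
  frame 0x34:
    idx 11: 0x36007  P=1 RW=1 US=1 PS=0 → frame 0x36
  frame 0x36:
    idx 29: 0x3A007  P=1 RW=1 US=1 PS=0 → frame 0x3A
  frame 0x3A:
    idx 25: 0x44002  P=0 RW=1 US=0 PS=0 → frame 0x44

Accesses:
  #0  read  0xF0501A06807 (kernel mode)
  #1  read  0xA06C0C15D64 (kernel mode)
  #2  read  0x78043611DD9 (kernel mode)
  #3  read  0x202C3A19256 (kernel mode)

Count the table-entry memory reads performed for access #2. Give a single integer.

Per-access translation:
#0 VA=0xF0501A06807 (r,kernel):
  lvl0: tbl 0x1A, slot 30 ⇒ 0x1B007 (P1/RW1/US1/PS0)
  lvl1: tbl 0x1B, slot 20 ⇒ 0x1F007 (P1/RW1/US1/PS0)
  lvl2: tbl 0x1F, slot 13 ⇒ 0x20007 (P1/RW1/US1/PS0)
  lvl3: tbl 0x20, slot 6 ⇒ 0x23007 (P1/RW1/US1/PS0)
  ⇒ phys 0x23807  [4 reads]
#1 VA=0xA06C0C15D64 (r,kernel):
  lvl0: tbl 0x1A, slot 20 ⇒ 0x24007 (P1/RW1/US1/PS0)
  lvl1: tbl 0x24, slot 27 ⇒ 0x25007 (P1/RW1/US1/PS0)
  lvl2: tbl 0x25, slot 6 ⇒ 0x28007 (P1/RW1/US1/PS0)
  lvl3: tbl 0x28, slot 21 ⇒ 0x2A007 (P1/RW1/US1/PS0)
  ⇒ phys 0x2AD64  [4 reads]
#2 VA=0x78043611DD9 (r,kernel):
  lvl0: tbl 0x1A, slot 15 ⇒ 0x2B007 (P1/RW1/US1/PS0)
  lvl1: tbl 0x2B, slot 1 ⇒ 0x2E007 (P1/RW1/US1/PS0)
  lvl2: tbl 0x2E, slot 27 ⇒ 0x31007 (P1/RW1/US1/PS0)
  lvl3: tbl 0x31, slot 17 ⇒ 0x33007 (P1/RW1/US1/PS0)
  ⇒ phys 0x33DD9  [4 reads]
#3 VA=0x202C3A19256 (r,kernel):
  lvl0: tbl 0x1A, slot 4 ⇒ 0x34007 (P1/RW1/US1/PS0)
  lvl1: tbl 0x34, slot 11 ⇒ 0x36007 (P1/RW1/US1/PS0)
  lvl2: tbl 0x36, slot 29 ⇒ 0x3A007 (P1/RW1/US1/PS0)
  lvl3: tbl 0x3A, slot 25 ⇒ 0x44002 (P0/RW1/US0/PS0)
  → PAGE_NOT_PRESENT  (4 entries read)

Entries read for #2: 4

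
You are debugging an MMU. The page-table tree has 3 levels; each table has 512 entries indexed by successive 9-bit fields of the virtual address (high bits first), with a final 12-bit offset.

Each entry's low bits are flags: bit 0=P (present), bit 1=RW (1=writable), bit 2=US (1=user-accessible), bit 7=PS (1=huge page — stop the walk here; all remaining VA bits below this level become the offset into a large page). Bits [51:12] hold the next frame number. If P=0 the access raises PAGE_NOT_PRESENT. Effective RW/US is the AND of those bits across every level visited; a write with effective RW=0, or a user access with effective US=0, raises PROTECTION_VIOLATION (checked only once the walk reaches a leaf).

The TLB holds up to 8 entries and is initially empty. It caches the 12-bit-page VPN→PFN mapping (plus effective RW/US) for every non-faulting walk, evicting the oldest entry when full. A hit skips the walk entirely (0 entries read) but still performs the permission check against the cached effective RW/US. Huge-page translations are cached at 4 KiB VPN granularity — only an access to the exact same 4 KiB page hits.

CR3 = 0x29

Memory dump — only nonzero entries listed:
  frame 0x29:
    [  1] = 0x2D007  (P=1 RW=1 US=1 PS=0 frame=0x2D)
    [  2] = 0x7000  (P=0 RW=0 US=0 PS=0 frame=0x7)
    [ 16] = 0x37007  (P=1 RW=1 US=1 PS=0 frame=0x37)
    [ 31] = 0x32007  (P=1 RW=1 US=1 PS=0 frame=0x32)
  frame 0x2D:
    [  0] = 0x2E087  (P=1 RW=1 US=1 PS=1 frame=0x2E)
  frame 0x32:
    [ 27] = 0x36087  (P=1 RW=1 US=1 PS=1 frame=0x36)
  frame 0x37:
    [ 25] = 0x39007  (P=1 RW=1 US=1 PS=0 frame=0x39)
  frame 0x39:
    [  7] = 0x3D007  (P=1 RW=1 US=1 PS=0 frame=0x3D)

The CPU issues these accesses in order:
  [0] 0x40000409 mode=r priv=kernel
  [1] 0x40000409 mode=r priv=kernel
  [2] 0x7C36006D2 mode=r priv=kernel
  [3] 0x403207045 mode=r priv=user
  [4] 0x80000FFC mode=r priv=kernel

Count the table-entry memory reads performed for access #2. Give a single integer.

Walk each access:
#0 VA=0x40000409 (r,kernel):
  [0] read 0x29 idx=1: raw=0x2D007 flags P=1 W=1 U=1 S=0
  [1] read 0x2D idx=0: raw=0x2E087 flags P=1 W=1 U=1 S=1
  ✓ 0x2E409 (huge @L1)  — 2 lookups
#1 VA=0x40000409 (r,kernel):
  TLB hit vpn=0x40000 → PA=0x2E409
#2 VA=0x7C36006D2 (r,kernel):
  [0] read 0x29 idx=31: raw=0x32007 flags P=1 W=1 U=1 S=0
  [1] read 0x32 idx=27: raw=0x36087 flags P=1 W=1 U=1 S=1
  ✓ 0x366D2 (huge @L1)  — 2 lookups
#3 VA=0x403207045 (r,user):
  [0] read 0x29 idx=16: raw=0x37007 flags P=1 W=1 U=1 S=0
  [1] read 0x37 idx=25: raw=0x39007 flags P=1 W=1 U=1 S=0
  [2] read 0x39 idx=7: raw=0x3D007 flags P=1 W=1 U=1 S=0
  ✓ 0x3D045  — 3 lookups
#4 VA=0x80000FFC (r,kernel):
  [0] read 0x29 idx=2: raw=0x7000 flags P=0 W=0 U=0 S=0
  → PAGE_NOT_PRESENT  (1 entries read)

Entries read for #2: 2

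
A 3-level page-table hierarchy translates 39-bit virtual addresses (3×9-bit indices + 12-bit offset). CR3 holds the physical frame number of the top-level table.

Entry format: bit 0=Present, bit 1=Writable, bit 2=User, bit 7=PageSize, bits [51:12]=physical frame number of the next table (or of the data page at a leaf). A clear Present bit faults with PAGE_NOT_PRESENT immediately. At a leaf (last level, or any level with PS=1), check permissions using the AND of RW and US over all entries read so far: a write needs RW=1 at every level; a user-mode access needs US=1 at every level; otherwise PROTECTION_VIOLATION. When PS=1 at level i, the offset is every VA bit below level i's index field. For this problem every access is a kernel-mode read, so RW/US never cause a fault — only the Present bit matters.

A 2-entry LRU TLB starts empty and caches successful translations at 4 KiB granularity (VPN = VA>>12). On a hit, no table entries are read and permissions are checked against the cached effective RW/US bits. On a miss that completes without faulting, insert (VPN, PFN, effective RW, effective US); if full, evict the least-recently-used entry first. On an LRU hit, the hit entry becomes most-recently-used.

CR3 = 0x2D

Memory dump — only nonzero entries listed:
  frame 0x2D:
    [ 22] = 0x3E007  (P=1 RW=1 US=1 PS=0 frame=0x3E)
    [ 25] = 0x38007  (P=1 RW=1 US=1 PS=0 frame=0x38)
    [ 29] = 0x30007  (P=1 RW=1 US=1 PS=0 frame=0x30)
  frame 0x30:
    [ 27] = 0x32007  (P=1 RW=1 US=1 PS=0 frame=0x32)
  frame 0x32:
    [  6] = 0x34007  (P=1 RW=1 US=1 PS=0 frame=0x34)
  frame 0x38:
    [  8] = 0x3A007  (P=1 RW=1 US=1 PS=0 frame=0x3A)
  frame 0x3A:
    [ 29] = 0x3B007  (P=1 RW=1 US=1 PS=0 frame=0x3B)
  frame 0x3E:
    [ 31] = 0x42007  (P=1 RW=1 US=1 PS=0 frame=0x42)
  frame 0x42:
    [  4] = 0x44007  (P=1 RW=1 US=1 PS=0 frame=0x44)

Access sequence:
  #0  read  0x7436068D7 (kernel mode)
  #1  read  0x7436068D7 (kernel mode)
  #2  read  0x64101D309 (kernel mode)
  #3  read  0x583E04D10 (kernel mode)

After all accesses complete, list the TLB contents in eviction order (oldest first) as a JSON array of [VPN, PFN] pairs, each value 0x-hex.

Per-access translation:
#0 VA=0x7436068D7 (r,kernel):
  lvl0: tbl 0x2D, slot 29 ⇒ 0x30007 (P1/RW1/US1/PS0)
  lvl1: tbl 0x30, slot 27 ⇒ 0x32007 (P1/RW1/US1/PS0)
  lvl2: tbl 0x32, slot 6 ⇒ 0x34007 (P1/RW1/US1/PS0)
  ⇒ phys 0x348D7  [3 reads]
#1 VA=0x7436068D7 (r,kernel):
  TLB hit vpn=0x743606 → PA=0x348D7
#2 VA=0x64101D309 (r,kernel):
  lvl0: tbl 0x2D, slot 25 ⇒ 0x38007 (P1/RW1/US1/PS0)
  lvl1: tbl 0x38, slot 8 ⇒ 0x3A007 (P1/RW1/US1/PS0)
  lvl2: tbl 0x3A, slot 29 ⇒ 0x3B007 (P1/RW1/US1/PS0)
  ⇒ phys 0x3B309  [3 reads]
#3 VA=0x583E04D10 (r,kernel):
  lvl0: tbl 0x2D, slot 22 ⇒ 0x3E007 (P1/RW1/US1/PS0)
  lvl1: tbl 0x3E, slot 31 ⇒ 0x42007 (P1/RW1/US1/PS0)
  lvl2: tbl 0x42, slot 4 ⇒ 0x44007 (P1/RW1/US1/PS0)
  ⇒ phys 0x44D10  [3 reads]

TLB: [["0x64101D", "0x3B"], ["0x583E04", "0x44"]]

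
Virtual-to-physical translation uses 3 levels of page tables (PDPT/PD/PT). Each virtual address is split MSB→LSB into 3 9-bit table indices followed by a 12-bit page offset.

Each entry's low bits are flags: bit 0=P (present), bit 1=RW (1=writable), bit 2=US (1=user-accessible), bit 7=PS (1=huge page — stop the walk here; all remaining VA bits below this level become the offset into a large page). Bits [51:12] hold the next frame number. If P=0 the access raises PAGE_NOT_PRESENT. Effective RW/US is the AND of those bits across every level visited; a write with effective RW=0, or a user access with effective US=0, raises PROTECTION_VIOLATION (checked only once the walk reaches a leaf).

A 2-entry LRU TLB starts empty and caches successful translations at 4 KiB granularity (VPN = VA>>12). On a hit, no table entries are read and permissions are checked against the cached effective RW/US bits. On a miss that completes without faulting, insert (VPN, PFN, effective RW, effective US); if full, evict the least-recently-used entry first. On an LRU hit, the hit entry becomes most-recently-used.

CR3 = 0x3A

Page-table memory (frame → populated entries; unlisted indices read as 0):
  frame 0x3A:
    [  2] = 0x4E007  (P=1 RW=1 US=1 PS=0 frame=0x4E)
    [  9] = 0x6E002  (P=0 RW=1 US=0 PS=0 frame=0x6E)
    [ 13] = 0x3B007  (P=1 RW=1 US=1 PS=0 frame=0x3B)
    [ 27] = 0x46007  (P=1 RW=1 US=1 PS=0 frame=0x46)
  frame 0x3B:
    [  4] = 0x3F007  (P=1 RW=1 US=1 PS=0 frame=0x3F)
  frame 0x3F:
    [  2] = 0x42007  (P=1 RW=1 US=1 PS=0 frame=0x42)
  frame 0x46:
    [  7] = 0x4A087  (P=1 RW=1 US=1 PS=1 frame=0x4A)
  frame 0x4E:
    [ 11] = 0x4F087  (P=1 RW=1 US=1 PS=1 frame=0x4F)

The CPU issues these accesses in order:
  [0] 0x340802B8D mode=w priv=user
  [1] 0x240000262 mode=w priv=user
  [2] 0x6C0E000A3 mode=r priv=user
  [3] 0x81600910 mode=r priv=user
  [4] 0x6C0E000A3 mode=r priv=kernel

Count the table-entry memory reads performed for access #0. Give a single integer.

Per-access translation:
#0 VA=0x340802B8D (w,user):
  lvl0: tbl 0x3A, slot 13 ⇒ 0x3B007 (P1/RW1/US1/PS0)
  lvl1: tbl 0x3B, slot 4 ⇒ 0x3F007 (P1/RW1/US1/PS0)
  lvl2: tbl 0x3F, slot 2 ⇒ 0x42007 (P1/RW1/US1/PS0)
  → PA=0x42B8D  (3 entries read)
#1 VA=0x240000262 (w,user):
  lvl0: tbl 0x3A, slot 9 ⇒ 0x6E002 (P0/RW1/US0/PS0)
  ✗ PAGE_NOT_PRESENT  [1 reads]
#2 VA=0x6C0E000A3 (r,user):
  lvl0: tbl 0x3A, slot 27 ⇒ 0x46007 (P1/RW1/US1/PS0)
  lvl1: tbl 0x46, slot 7 ⇒ 0x4A087 (P1/RW1/US1/PS1)
  → PA=0x4A0A3 (huge @L1)  (2 entries read)
#3 VA=0x81600910 (r,user):
  lvl0: tbl 0x3A, slot 2 ⇒ 0x4E007 (P1/RW1/US1/PS0)
  lvl1: tbl 0x4E, slot 11 ⇒ 0x4F087 (P1/RW1/US1/PS1)
  → PA=0x4F910 (huge @L1)  (2 entries read)
#4 VA=0x6C0E000A3 (r,kernel):
  TLB hit vpn=0x6C0E00 → PA=0x4A0A3

Entries read for #0: 3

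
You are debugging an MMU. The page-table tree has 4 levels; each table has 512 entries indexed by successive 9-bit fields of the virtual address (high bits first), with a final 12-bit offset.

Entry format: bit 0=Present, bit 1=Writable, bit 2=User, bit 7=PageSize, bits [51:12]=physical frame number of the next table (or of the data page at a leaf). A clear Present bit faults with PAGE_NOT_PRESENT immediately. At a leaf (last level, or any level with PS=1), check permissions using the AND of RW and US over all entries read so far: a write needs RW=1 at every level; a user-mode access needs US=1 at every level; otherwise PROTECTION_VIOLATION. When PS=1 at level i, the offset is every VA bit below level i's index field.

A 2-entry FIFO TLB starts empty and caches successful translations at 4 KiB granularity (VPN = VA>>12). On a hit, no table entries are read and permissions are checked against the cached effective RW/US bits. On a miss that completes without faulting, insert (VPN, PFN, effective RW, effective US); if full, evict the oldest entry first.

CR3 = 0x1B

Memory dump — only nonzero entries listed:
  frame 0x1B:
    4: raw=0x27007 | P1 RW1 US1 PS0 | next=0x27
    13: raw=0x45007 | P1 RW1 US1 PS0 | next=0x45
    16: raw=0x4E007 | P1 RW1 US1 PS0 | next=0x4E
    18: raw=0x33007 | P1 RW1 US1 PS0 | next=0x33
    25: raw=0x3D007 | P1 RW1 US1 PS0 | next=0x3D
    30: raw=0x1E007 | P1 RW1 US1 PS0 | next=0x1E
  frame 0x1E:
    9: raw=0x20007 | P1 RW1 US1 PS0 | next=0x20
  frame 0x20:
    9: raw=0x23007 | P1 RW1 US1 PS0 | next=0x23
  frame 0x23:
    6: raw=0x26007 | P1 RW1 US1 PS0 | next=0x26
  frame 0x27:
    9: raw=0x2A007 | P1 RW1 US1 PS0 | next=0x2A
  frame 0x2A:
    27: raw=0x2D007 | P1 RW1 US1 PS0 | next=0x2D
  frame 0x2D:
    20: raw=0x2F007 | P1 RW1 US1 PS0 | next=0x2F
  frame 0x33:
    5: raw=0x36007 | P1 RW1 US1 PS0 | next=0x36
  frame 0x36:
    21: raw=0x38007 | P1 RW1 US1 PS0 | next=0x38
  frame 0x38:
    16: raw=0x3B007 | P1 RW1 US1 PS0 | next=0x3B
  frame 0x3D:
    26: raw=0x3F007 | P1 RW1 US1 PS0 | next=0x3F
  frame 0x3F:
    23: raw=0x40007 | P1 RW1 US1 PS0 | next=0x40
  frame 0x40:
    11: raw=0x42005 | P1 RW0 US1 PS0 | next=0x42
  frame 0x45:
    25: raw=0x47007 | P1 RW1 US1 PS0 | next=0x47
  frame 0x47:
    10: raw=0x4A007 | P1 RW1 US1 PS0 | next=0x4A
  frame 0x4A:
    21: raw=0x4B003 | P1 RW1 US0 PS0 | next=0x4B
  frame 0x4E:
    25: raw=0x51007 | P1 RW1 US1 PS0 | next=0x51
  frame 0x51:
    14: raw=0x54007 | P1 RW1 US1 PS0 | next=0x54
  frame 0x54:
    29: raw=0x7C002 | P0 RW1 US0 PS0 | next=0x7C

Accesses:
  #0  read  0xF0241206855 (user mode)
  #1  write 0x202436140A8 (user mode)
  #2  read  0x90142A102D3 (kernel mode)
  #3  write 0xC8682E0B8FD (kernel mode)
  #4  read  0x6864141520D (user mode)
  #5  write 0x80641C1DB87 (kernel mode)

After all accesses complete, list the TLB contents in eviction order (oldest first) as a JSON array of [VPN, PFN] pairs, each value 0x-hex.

Walk each access:
#0 VA=0xF0241206855 (r,user):
  L0 @0x1B[30] → 0x1E007  P=1,RW=1,US=1,PS=0
  L1 @0x1E[9] → 0x20007  P=1,RW=1,US=1,PS=0
  L2 @0x20[9] → 0x23007  P=1,RW=1,US=1,PS=0
  L3 @0x23[6] → 0x26007  P=1,RW=1,US=1,PS=0
  → PA=0x26855  (4 entries read)
#1 VA=0x202436140A8 (w,user):
  L0 @0x1B[4] → 0x27007  P=1,RW=1,US=1,PS=0
  L1 @0x27[9] → 0x2A007  P=1,RW=1,US=1,PS=0
  L2 @0x2A[27] → 0x2D007  P=1,RW=1,US=1,PS=0
  L3 @0x2D[20] → 0x2F007  P=1,RW=1,US=1,PS=0
  → PA=0x2F0A8  (4 entries read)
#2 VA=0x90142A102D3 (r,kernel):
  L0 @0x1B[18] → 0x33007  P=1,RW=1,US=1,PS=0
  L1 @0x33[5] → 0x36007  P=1,RW=1,US=1,PS=0
  L2 @0x36[21] → 0x38007  P=1,RW=1,US=1,PS=0
  L3 @0x38[16] → 0x3B007  P=1,RW=1,US=1,PS=0
  → PA=0x3B2D3  (4 entries read)
#3 VA=0xC8682E0B8FD (w,kernel):
  L0 @0x1B[25] → 0x3D007  P=1,RW=1,US=1,PS=0
  L1 @0x3D[26] → 0x3F007  P=1,RW=1,US=1,PS=0
  L2 @0x3F[23] → 0x40007  P=1,RW=1,US=1,PS=0
  L3 @0x40[11] → 0x42005  P=1,RW=0,US=1,PS=0
  → PROTECTION_VIOLATION  (4 entries read)
#4 VA=0x6864141520D (r,user):
  L0 @0x1B[13] → 0x45007  P=1,RW=1,US=1,PS=0
  L1 @0x45[25] → 0x47007  P=1,RW=1,US=1,PS=0
  L2 @0x47[10] → 0x4A007  P=1,RW=1,US=1,PS=0
  L3 @0x4A[21] → 0x4B003  P=1,RW=1,US=0,PS=0
  → PROTECTION_VIOLATION  (4 entries read)
#5 VA=0x80641C1DB87 (w,kernel):
  L0 @0x1B[16] → 0x4E007  P=1,RW=1,US=1,PS=0
  L1 @0x4E[25] → 0x51007  P=1,RW=1,US=1,PS=0
  L2 @0x51[14] → 0x54007  P=1,RW=1,US=1,PS=0
  L3 @0x54[29] → 0x7C002  P=0,RW=1,US=0,PS=0
  → PAGE_NOT_PRESENT  (4 entries read)

TLB: [["0x20243614", "0x2F"], ["0x90142A10", "0x3B"]]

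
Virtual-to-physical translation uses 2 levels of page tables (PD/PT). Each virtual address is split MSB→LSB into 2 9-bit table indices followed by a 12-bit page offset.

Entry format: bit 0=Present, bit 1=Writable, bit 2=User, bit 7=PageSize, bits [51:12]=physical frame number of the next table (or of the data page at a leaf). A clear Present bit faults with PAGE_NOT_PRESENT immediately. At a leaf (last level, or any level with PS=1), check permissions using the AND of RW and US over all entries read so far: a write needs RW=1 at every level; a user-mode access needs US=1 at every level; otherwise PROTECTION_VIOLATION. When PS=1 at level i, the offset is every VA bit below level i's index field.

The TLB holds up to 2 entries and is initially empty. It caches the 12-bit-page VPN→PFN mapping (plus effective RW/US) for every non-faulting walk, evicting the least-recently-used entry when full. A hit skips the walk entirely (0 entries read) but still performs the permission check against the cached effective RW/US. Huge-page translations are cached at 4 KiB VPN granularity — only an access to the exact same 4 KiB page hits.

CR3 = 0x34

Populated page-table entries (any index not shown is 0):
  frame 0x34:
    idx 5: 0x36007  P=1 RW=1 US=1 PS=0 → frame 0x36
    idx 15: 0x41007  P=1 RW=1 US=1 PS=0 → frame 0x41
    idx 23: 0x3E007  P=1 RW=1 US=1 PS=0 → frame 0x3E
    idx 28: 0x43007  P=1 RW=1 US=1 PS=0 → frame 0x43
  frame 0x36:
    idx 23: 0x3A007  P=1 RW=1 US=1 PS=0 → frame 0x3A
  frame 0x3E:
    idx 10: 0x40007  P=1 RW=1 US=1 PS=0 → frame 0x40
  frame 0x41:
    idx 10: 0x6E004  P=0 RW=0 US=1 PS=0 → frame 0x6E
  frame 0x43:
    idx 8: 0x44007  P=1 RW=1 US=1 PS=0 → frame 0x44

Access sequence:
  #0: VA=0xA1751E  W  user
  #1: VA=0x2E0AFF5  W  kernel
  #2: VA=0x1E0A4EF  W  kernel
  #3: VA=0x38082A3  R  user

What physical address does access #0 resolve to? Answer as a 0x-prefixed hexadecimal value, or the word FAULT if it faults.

Per-access translation:
#0 VA=0xA1751E (w,user):
  [0] read 0x34 idx=5: raw=0x36007 flags P=1 W=1 U=1 S=0
  [1] read 0x36 idx=23: raw=0x3A007 flags P=1 W=1 U=1 S=0
  ✓ 0x3A51E  — 2 lookups
#1 VA=0x2E0AFF5 (w,kernel):
  [0] read 0x34 idx=23: raw=0x3E007 flags P=1 W=1 U=1 S=0
  [1] read 0x3E idx=10: raw=0x40007 flags P=1 W=1 U=1 S=0
  ✓ 0x40FF5  — 2 lookups
#2 VA=0x1E0A4EF (w,kernel):
  [0] read 0x34 idx=15: raw=0x41007 flags P=1 W=1 U=1 S=0
  [1] read 0x41 idx=10: raw=0x6E004 flags P=0 W=0 U=1 S=0
  ✗ PAGE_NOT_PRESENT  [2 reads]
#3 VA=0x38082A3 (r,user):
  [0] read 0x34 idx=28: raw=0x43007 flags P=1 W=1 U=1 S=0
  [1] read 0x43 idx=8: raw=0x44007 flags P=1 W=1 U=1 S=0
  ✓ 0x442A3  — 2 lookups

Access #0 PA: 0x3A51E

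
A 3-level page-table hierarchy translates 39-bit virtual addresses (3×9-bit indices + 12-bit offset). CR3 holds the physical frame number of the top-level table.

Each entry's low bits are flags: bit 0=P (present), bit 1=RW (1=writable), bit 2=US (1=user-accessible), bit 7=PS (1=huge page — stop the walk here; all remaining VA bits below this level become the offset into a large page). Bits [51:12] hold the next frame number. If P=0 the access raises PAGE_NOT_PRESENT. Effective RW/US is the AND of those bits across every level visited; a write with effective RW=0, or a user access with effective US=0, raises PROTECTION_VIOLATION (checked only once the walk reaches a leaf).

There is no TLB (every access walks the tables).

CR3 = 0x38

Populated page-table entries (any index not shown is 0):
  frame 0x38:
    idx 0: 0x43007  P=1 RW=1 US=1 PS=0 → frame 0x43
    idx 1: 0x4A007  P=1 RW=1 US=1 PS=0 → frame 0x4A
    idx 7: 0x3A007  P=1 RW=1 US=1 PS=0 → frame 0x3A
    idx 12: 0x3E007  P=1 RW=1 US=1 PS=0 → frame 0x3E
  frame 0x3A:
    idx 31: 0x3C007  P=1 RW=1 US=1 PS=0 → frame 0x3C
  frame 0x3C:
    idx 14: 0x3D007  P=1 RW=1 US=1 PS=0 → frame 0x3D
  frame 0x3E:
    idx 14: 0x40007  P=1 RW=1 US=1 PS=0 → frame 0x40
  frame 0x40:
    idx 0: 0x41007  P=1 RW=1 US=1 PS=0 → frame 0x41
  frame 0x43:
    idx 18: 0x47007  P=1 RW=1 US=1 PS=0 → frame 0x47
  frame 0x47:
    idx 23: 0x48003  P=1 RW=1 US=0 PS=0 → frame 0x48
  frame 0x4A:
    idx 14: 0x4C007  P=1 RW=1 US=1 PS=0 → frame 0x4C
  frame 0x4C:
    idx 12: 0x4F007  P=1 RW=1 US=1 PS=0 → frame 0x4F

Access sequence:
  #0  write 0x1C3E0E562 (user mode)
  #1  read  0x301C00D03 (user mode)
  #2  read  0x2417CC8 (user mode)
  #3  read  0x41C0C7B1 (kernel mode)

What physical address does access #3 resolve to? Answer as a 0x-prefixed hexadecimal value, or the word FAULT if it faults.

Trace:
#0 VA=0x1C3E0E562 (w,user):
  [0] read 0x38 idx=7: raw=0x3A007 flags P=1 W=1 U=1 S=0
  [1] read 0x3A idx=31: raw=0x3C007 flags P=1 W=1 U=1 S=0
  [2] read 0x3C idx=14: raw=0x3D007 flags P=1 W=1 U=1 S=0
  ✓ 0x3D562  — 3 lookups
#1 VA=0x301C00D03 (r,user):
  [0] read 0x38 idx=12: raw=0x3E007 flags P=1 W=1 U=1 S=0
  [1] read 0x3E idx=14: raw=0x40007 flags P=1 W=1 U=1 S=0
  [2] read 0x40 idx=0: raw=0x41007 flags P=1 W=1 U=1 S=0
  ✓ 0x41D03  — 3 lookups
#2 VA=0x2417CC8 (r,user):
  [0] read 0x38 idx=0: raw=0x43007 flags P=1 W=1 U=1 S=0
  [1] read 0x43 idx=18: raw=0x47007 flags P=1 W=1 U=1 S=0
  [2] read 0x47 idx=23: raw=0x48003 flags P=1 W=1 U=0 S=0
  ✗ PROTECTION_VIOLATION  [3 reads]
#3 VA=0x41C0C7B1 (r,kernel):
  [0] read 0x38 idx=1: raw=0x4A007 flags P=1 W=1 U=1 S=0
  [1] read 0x4A idx=14: raw=0x4C007 flags P=1 W=1 U=1 S=0
  [2] read 0x4C idx=12: raw=0x4F007 flags P=1 W=1 U=1 S=0
  ✓ 0x4F7B1  — 3 lookups

Access #3 PA: 0x4F7B1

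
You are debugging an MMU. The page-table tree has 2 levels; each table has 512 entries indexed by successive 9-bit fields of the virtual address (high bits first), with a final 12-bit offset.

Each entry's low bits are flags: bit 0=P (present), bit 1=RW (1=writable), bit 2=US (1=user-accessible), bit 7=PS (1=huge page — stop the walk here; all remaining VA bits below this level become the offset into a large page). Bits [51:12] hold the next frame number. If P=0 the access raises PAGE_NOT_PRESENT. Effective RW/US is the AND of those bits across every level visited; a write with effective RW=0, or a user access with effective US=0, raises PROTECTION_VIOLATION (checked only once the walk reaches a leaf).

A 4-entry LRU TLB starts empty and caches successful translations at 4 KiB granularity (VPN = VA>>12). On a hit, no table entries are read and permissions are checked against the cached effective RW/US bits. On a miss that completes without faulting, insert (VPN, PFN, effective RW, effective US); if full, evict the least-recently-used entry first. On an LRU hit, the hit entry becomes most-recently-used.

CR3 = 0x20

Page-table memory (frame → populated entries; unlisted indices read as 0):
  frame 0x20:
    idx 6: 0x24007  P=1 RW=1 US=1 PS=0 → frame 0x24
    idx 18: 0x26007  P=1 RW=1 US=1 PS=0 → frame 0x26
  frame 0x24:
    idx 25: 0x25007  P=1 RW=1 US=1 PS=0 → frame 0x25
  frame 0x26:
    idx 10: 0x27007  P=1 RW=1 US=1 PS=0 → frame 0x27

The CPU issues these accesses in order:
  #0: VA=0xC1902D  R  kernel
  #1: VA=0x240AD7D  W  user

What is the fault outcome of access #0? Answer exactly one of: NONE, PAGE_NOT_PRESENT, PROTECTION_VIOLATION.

Trace:
#0 VA=0xC1902D (r,kernel):
  lvl0: tbl 0x20, slot 6 ⇒ 0x24007 (P1/RW1/US1/PS0)
  lvl1: tbl 0x24, slot 25 ⇒ 0x25007 (P1/RW1/US1/PS0)
  ✓ 0x2502D  — 2 lookups
#1 VA=0x240AD7D (w,user):
  lvl0: tbl 0x20, slot 18 ⇒ 0x26007 (P1/RW1/US1/PS0)
  lvl1: tbl 0x26, slot 10 ⇒ 0x27007 (P1/RW1/US1/PS0)
  ✓ 0x27D7D  — 2 lookups

Access #0 fault: NONE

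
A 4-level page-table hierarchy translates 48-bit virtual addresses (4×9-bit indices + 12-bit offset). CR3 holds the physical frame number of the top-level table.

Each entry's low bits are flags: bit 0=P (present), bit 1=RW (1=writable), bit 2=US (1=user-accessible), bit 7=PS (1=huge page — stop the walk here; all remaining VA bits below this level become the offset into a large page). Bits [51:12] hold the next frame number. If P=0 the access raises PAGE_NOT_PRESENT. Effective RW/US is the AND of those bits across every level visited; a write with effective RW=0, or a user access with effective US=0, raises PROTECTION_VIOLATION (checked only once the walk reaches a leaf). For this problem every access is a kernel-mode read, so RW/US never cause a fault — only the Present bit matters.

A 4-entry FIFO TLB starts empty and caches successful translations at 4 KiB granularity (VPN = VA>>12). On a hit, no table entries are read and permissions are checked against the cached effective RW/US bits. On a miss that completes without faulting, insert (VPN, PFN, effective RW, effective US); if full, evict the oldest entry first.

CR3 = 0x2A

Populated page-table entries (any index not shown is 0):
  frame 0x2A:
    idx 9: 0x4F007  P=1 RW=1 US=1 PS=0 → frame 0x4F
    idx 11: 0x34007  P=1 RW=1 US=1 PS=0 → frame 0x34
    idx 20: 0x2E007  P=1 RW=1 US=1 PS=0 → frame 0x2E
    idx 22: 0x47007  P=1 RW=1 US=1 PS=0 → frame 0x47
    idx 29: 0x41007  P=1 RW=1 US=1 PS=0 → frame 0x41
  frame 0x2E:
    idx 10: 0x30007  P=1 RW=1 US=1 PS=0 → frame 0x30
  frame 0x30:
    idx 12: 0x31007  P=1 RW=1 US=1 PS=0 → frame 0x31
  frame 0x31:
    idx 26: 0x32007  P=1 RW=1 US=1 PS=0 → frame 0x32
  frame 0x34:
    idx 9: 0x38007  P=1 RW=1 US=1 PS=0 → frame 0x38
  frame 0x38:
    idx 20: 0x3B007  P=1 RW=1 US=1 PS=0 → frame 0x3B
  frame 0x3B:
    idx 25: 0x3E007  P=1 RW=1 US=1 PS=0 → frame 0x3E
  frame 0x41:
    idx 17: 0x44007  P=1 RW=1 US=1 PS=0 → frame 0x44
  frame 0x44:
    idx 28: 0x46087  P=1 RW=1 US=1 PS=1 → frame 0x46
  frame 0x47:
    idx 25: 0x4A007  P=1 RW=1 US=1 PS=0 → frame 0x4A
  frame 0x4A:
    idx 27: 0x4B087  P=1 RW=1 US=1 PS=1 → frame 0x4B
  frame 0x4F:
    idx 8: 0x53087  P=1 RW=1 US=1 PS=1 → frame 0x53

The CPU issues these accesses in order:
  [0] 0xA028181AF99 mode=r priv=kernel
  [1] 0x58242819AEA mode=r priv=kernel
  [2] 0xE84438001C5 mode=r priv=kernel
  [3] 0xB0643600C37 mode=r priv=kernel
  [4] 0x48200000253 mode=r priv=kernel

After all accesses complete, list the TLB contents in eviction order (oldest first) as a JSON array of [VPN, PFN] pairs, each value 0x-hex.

Walk each access:
#0 VA=0xA028181AF99 (r,kernel):
  [0] read 0x2A idx=20: raw=0x2E007 flags P=1 W=1 U=1 S=0
  [1] read 0x2E idx=10: raw=0x30007 flags P=1 W=1 U=1 S=0
  [2] read 0x30 idx=12: raw=0x31007 flags P=1 W=1 U=1 S=0
  [3] read 0x31 idx=26: raw=0x32007 flags P=1 W=1 U=1 S=0
  → PA=0x32F99  (4 entries read)
#1 VA=0x58242819AEA (r,kernel):
  [0] read 0x2A idx=11: raw=0x34007 flags P=1 W=1 U=1 S=0
  [1] read 0x34 idx=9: raw=0x38007 flags P=1 W=1 U=1 S=0
  [2] read 0x38 idx=20: raw=0x3B007 flags P=1 W=1 U=1 S=0
  [3] read 0x3B idx=25: raw=0x3E007 flags P=1 W=1 U=1 S=0
  → PA=0x3EAEA  (4 entries read)
#2 VA=0xE84438001C5 (r,kernel):
  [0] read 0x2A idx=29: raw=0x41007 flags P=1 W=1 U=1 S=0
  [1] read 0x41 idx=17: raw=0x44007 flags P=1 W=1 U=1 S=0
  [2] read 0x44 idx=28: raw=0x46087 flags P=1 W=1 U=1 S=1
  → PA=0x461C5 (huge @L2)  (3 entries read)
#3 VA=0xB0643600C37 (r,kernel):
  [0] read 0x2A idx=22: raw=0x47007 flags P=1 W=1 U=1 S=0
  [1] read 0x47 idx=25: raw=0x4A007 flags P=1 W=1 U=1 S=0
  [2] read 0x4A idx=27: raw=0x4B087 flags P=1 W=1 U=1 S=1
  → PA=0x4BC37 (huge @L2)  (3 entries read)
#4 VA=0x48200000253 (r,kernel):
  [0] read 0x2A idx=9: raw=0x4F007 flags P=1 W=1 U=1 S=0
  [1] read 0x4F idx=8: raw=0x53087 flags P=1 W=1 U=1 S=1
  → PA=0x53253 (huge @L1)  (2 entries read)

TLB: [["0x58242819", "0x3E"], ["0xE8443800", "0x46"], ["0xB0643600", "0x4B"], ["0x48200000", "0x53"]]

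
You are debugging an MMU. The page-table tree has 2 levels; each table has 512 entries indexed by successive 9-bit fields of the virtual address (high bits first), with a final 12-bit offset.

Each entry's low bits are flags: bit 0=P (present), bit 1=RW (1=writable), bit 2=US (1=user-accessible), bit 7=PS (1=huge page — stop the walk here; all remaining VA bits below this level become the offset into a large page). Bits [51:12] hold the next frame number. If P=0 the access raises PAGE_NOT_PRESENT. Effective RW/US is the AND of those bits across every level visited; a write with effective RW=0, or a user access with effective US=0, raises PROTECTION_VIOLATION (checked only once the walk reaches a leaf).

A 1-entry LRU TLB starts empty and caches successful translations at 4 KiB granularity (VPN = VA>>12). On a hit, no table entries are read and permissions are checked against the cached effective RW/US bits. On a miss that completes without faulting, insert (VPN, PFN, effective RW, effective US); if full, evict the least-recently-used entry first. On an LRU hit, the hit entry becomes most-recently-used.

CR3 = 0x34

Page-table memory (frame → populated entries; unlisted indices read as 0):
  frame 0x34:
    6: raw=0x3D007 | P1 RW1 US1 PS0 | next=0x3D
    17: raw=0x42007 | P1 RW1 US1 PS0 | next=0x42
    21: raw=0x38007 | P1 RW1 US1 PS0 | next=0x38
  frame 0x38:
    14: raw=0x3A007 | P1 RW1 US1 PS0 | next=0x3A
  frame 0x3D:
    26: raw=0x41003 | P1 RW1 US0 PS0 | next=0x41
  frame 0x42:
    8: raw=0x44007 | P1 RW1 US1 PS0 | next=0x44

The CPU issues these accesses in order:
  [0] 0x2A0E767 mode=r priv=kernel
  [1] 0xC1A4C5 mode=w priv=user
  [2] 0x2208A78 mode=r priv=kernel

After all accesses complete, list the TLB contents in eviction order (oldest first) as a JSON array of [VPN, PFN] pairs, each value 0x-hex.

Per-access translation:
#0 VA=0x2A0E767 (r,kernel):
  L0: frame=0x34 idx=21 entry=0x38007 [P=1 RW=1 US=1 PS=0]
  L1: frame=0x38 idx=14 entry=0x3A007 [P=1 RW=1 US=1 PS=0]
  ⇒ phys 0x3A767  [2 reads]
#1 VA=0xC1A4C5 (w,user):
  L0: frame=0x34 idx=6 entry=0x3D007 [P=1 RW=1 US=1 PS=0]
  L1: frame=0x3D idx=26 entry=0x41003 [P=1 RW=1 US=0 PS=0]
  → PROTECTION_VIOLATION  (2 entries read)
#2 VA=0x2208A78 (r,kernel):
  L0: frame=0x34 idx=17 entry=0x42007 [P=1 RW=1 US=1 PS=0]
  L1: frame=0x42 idx=8 entry=0x44007 [P=1 RW=1 US=1 PS=0]
  ⇒ phys 0x44A78  [2 reads]

TLB: [["0x2208", "0x44"]]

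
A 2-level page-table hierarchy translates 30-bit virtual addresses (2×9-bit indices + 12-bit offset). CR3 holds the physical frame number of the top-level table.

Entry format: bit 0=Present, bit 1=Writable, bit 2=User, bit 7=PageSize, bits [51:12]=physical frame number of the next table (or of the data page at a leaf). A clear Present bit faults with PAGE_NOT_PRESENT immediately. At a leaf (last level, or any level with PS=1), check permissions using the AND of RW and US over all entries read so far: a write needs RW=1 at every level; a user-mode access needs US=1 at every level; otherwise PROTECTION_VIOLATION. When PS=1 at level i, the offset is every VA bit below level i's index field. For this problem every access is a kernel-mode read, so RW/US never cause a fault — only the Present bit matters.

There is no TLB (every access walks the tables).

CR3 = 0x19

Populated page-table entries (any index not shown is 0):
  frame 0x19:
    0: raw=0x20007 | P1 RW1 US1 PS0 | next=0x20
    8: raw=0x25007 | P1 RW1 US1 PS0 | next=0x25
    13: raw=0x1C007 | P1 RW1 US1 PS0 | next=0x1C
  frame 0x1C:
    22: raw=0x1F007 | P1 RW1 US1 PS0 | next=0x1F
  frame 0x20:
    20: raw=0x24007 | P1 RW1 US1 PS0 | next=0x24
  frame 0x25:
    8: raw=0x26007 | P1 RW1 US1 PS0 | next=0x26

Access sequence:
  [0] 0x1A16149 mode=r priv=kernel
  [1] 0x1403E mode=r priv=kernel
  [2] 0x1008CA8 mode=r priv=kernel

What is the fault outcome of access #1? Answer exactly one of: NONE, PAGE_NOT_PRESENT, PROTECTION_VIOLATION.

Per-access translation:
#0 VA=0x1A16149 (r,kernel):
  L0 @0x19[13] → 0x1C007  P=1,RW=1,US=1,PS=0
  L1 @0x1C[22] → 0x1F007  P=1,RW=1,US=1,PS=0
  ⇒ phys 0x1F149  [2 reads]
#1 VA=0x1403E (r,kernel):
  L0 @0x19[0] → 0x20007  P=1,RW=1,US=1,PS=0
  L1 @0x20[20] → 0x24007  P=1,RW=1,US=1,PS=0
  ⇒ phys 0x2403E  [2 reads]
#2 VA=0x1008CA8 (r,kernel):
  L0 @0x19[8] → 0x25007  P=1,RW=1,US=1,PS=0
  L1 @0x25[8] → 0x26007  P=1,RW=1,US=1,PS=0
  ⇒ phys 0x26CA8  [2 reads]

Access #1 fault: NONE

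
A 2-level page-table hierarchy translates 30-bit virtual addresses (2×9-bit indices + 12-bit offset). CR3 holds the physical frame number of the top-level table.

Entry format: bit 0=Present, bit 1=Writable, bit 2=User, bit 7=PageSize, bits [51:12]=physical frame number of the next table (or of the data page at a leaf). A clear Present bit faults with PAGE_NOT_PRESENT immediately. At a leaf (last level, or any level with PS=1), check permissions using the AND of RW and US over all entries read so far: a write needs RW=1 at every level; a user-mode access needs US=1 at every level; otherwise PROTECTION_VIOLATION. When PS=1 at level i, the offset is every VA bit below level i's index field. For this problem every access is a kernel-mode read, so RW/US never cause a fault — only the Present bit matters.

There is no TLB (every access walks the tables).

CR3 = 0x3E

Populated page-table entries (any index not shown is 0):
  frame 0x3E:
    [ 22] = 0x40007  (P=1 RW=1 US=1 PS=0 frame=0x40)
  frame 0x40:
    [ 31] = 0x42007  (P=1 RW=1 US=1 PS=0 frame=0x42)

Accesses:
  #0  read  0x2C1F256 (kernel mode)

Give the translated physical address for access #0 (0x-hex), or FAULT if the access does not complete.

Trace:
#0 VA=0x2C1F256 (r,kernel):
  lvl0: tbl 0x3E, slot 22 ⇒ 0x40007 (P1/RW1/US1/PS0)
  lvl1: tbl 0x40, slot 31 ⇒ 0x42007 (P1/RW1/US1/PS0)
  ⇒ phys 0x42256  [2 reads]

Access #0 PA: 0x42256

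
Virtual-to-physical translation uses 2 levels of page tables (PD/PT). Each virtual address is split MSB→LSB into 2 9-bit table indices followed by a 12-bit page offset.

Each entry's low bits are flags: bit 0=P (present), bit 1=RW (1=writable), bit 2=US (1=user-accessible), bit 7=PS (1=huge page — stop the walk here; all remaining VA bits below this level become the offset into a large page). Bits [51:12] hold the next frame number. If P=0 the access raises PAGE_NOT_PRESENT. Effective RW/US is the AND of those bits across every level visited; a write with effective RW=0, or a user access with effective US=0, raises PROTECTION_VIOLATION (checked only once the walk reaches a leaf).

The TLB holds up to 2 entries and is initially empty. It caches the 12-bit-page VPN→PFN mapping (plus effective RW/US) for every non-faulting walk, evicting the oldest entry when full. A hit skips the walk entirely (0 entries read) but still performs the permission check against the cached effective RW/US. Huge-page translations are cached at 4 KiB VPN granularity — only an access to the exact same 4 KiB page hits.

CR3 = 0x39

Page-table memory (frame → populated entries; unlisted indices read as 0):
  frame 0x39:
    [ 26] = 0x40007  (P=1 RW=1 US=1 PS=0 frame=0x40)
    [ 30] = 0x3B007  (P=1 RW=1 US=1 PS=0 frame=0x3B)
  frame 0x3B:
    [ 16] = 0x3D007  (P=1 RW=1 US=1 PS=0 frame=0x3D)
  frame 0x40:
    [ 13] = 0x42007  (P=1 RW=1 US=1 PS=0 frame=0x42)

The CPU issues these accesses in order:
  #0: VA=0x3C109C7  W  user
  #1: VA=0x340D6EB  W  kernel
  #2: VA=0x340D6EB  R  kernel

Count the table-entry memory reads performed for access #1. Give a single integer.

Walk each access:
#0 VA=0x3C109C7 (w,user):
  L0: frame=0x39 idx=30 entry=0x3B007 [P=1 RW=1 US=1 PS=0]
  L1: frame=0x3B idx=16 entry=0x3D007 [P=1 RW=1 US=1 PS=0]
  ✓ 0x3D9C7  — 2 lookups
#1 VA=0x340D6EB (w,kernel):
  L0: frame=0x39 idx=26 entry=0x40007 [P=1 RW=1 US=1 PS=0]
  L1: frame=0x40 idx=13 entry=0x42007 [P=1 RW=1 US=1 PS=0]
  ✓ 0x426EB  — 2 lookups
#2 VA=0x340D6EB (r,kernel):
  TLB hit vpn=0x340D → PA=0x426EB

Entries read for #1: 2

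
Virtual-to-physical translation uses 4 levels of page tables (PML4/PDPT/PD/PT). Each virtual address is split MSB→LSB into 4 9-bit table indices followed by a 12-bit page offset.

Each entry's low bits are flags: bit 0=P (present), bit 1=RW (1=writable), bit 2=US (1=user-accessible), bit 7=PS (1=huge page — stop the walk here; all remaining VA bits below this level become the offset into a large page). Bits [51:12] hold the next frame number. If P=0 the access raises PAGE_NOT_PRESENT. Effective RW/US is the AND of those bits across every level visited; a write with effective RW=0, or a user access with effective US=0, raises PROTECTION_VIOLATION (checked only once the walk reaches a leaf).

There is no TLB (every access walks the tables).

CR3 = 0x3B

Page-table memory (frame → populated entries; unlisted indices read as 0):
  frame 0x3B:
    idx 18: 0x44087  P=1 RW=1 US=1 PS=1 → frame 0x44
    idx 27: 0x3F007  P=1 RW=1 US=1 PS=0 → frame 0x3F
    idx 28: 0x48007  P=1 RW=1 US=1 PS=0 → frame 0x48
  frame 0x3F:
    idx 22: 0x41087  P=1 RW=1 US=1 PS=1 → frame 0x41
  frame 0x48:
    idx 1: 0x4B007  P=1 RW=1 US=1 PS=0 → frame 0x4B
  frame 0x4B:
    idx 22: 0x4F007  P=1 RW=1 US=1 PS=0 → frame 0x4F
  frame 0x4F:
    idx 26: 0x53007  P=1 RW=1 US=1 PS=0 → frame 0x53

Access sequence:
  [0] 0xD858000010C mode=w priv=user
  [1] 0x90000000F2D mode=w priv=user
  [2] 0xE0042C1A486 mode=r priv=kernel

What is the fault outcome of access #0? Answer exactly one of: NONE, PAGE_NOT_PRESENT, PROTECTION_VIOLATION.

Per-access translation:
#0 VA=0xD858000010C (w,user):
  lvl0: tbl 0x3B, slot 27 ⇒ 0x3F007 (P1/RW1/US1/PS0)
  lvl1: tbl 0x3F, slot 22 ⇒ 0x41087 (P1/RW1/US1/PS1)
  ✓ 0x4110C (huge @L1)  — 2 lookups
#1 VA=0x90000000F2D (w,user):
  lvl0: tbl 0x3B, slot 18 ⇒ 0x44087 (P1/RW1/US1/PS1)
  ✓ 0x44F2D (huge @L0)  — 1 lookups
#2 VA=0xE0042C1A486 (r,kernel):
  lvl0: tbl 0x3B, slot 28 ⇒ 0x48007 (P1/RW1/US1/PS0)
  lvl1: tbl 0x48, slot 1 ⇒ 0x4B007 (P1/RW1/US1/PS0)
  lvl2: tbl 0x4B, slot 22 ⇒ 0x4F007 (P1/RW1/US1/PS0)
  lvl3: tbl 0x4F, slot 26 ⇒ 0x53007 (P1/RW1/US1/PS0)
  ✓ 0x53486  — 4 lookups

Access #0 fault: NONE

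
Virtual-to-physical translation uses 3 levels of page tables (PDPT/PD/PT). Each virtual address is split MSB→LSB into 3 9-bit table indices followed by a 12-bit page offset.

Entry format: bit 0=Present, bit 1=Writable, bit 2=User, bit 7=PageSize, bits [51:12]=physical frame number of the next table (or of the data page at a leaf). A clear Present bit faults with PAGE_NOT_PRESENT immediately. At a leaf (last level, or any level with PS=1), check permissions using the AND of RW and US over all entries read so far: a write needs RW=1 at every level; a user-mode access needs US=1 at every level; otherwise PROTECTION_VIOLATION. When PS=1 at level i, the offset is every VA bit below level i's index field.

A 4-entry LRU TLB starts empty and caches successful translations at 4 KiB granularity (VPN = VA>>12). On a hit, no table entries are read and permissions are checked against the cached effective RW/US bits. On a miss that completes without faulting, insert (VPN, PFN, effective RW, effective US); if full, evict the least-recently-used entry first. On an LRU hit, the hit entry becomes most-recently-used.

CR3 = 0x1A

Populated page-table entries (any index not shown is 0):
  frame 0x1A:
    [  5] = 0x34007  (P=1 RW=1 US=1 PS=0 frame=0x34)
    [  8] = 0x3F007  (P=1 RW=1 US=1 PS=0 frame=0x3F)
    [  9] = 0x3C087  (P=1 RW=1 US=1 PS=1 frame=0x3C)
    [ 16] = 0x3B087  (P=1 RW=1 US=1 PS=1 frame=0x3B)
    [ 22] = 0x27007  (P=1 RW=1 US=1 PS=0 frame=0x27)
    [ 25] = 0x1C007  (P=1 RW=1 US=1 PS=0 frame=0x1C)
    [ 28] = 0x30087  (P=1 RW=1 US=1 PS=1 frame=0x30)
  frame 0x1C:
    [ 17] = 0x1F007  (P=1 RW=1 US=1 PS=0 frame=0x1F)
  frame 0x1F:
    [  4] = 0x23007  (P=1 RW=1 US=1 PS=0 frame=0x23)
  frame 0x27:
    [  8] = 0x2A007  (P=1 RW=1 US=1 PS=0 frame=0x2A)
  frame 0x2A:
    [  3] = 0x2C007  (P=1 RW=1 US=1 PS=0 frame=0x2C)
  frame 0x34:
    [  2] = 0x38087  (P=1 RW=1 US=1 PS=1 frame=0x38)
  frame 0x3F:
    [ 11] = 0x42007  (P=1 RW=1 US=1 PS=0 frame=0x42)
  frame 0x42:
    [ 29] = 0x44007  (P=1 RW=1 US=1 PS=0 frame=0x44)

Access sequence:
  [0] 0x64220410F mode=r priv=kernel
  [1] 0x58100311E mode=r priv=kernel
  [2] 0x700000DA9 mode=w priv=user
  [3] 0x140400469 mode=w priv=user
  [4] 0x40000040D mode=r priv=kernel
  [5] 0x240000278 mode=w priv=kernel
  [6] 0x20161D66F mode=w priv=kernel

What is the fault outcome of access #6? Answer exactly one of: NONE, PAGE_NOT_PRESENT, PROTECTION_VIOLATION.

Per-access translation:
#0 VA=0x64220410F (r,kernel):
  lvl0: tbl 0x1A, slot 25 ⇒ 0x1C007 (P1/RW1/US1/PS0)
  lvl1: tbl 0x1C, slot 17 ⇒ 0x1F007 (P1/RW1/US1/PS0)
  lvl2: tbl 0x1F, slot 4 ⇒ 0x23007 (P1/RW1/US1/PS0)
  ✓ 0x2310F  — 3 lookups
#1 VA=0x58100311E (r,kernel):
  lvl0: tbl 0x1A, slot 22 ⇒ 0x27007 (P1/RW1/US1/PS0)
  lvl1: tbl 0x27, slot 8 ⇒ 0x2A007 (P1/RW1/US1/PS0)
  lvl2: tbl 0x2A, slot 3 ⇒ 0x2C007 (P1/RW1/US1/PS0)
  ✓ 0x2C11E  — 3 lookups
#2 VA=0x700000DA9 (w,user):
  lvl0: tbl 0x1A, slot 28 ⇒ 0x30087 (P1/RW1/US1/PS1)
  ✓ 0x30DA9 (huge @L0)  — 1 lookups
#3 VA=0x140400469 (w,user):
  lvl0: tbl 0x1A, slot 5 ⇒ 0x34007 (P1/RW1/US1/PS0)
  lvl1: tbl 0x34, slot 2 ⇒ 0x38087 (P1/RW1/US1/PS1)
  ✓ 0x38469 (huge @L1)  — 2 lookups
#4 VA=0x40000040D (r,kernel):
  lvl0: tbl 0x1A, slot 16 ⇒ 0x3B087 (P1/RW1/US1/PS1)
  ✓ 0x3B40D (huge @L0)  — 1 lookups
#5 VA=0x240000278 (w,kernel):
  lvl0: tbl 0x1A, slot 9 ⇒ 0x3C087 (P1/RW1/US1/PS1)
  ✓ 0x3C278 (huge @L0)  — 1 lookups
#6 VA=0x20161D66F (w,kernel):
  lvl0: tbl 0x1A, slot 8 ⇒ 0x3F007 (P1/RW1/US1/PS0)
  lvl1: tbl 0x3F, slot 11 ⇒ 0x42007 (P1/RW1/US1/PS0)
  lvl2: tbl 0x42, slot 29 ⇒ 0x44007 (P1/RW1/US1/PS0)
  ✓ 0x4466F  — 3 lookups

Access #6 fault: NONE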